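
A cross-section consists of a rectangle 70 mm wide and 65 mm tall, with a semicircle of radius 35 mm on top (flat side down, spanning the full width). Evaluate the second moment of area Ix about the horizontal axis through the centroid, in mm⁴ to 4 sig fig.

Treat the section as a set of non-overlapping primitives; coordinates are from the bounding-box lower-left.
Rectangular body: 70 × 65, A = 4 550 mm², y = 32.5 mm, Ī = 1 601 979 mm⁴.
Semicircular cap: semicircle r = 35, A = 1924.23 mm², y = 79.8545 mm, Ī = 164 704 mm⁴.
Centroid: ȳ = ΣA·y / ΣA = 46.5744 mm.
Transfer each piece to the horizontal axis through the centroid using Ī + A·d² with d = y − 46.5744:
  rectangular body: d = -14.0744 mm → contributes +2 503 279 mm⁴
  semicircular cap: d = 33.2801 mm → contributes +2 295 908 mm⁴
Total I = 4 799 187 mm⁴.

Ix ≈ 4.799 × 10⁶ mm⁴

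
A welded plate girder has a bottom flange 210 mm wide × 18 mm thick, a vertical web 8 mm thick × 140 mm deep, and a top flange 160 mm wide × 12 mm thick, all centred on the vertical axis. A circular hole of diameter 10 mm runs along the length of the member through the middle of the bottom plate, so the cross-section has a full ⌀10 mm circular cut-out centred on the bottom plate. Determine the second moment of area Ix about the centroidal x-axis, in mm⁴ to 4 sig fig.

Break the section into simple shapes (no overlaps), measuring from the bottom-left corner of the bounding box.
Bottom plate: 210 × 18, A = 3 780 mm², y = 9 mm, Ī = 102 060 mm⁴.
Web plate: 8 × 140, A = 1 120 mm², y = 88 mm, Ī = 1 829 333 mm⁴.
Top plate: 160 × 12, A = 1 920 mm², y = 164 mm, Ī = 23 040 mm⁴.
Hole (subtracted): ⌀10, A = 78.5398 mm², y = 9 mm, Ī = 490.874 mm⁴.
Centroid: ȳ = ΣA·y / ΣA = 66.2695 mm.
Transfer each piece to the centroidal x-axis using Ī + A·d² with d = y − 66.2695:
  bottom plate: d = -57.2695 mm → contributes +12 499 684 mm⁴
  web plate: d = 21.7305 mm → contributes +2 358 214 mm⁴
  top plate: d = 97.7305 mm → contributes +18 361 444 mm⁴
  hole: d = -57.2695 mm → contributes −258 085 mm⁴
Total I = 32 961 257 mm⁴.

Ix ≈ 3.296 × 10⁷ mm⁴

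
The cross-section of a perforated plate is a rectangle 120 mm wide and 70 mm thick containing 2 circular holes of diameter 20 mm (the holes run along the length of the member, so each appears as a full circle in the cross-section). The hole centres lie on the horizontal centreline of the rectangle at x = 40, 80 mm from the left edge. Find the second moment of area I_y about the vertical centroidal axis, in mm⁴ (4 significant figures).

I_y ≈ 9.813 × 10⁶ mm⁴

Split into non-overlapping primitives; take the origin at the lower-left of the bounding box.
Plate: 120 × 70, A = 8 400 mm², x = 60 mm, Ī = 10 080 000 mm⁴.
Hole 1 (subtracted): ⌀20, A = 314.159 mm², x = 40 mm, Ī = 7853.98 mm⁴.
Hole 2 (subtracted): ⌀20, A = 314.159 mm², x = 80 mm, Ī = 7853.98 mm⁴.
By symmetry the centroid is at mid-width, x̄ = 60 mm.
Transfer each piece to the vertical centroidal axis using Ī + A·d² with d = x − 60:
  plate: d = 0 mm → contributes +10 080 000 mm⁴
  hole 1: d = -20 mm → contributes −133 518 mm⁴
  hole 2: d = 20 mm → contributes −133 518 mm⁴
Total I = 9 812 965 mm⁴.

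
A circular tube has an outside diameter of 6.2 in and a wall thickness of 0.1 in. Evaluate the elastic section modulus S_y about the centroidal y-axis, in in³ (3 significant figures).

S_y ≈ 2.88 in³

Decompose the section into non-overlapping parts with the origin at the bottom-left of its bounding rectangle.
Outer circle: ⌀6.2, A = 30.191 in², x = 3.1 in, Ī = 72.533 in⁴.
Bore (subtracted): ⌀6, A = 28.274 in², x = 3.1 in, Ī = 63.617 in⁴.
By symmetry the centroid is at mid-width, x̄ = 3.1 in.
All pieces are centred on the centroidal y-axis, so I = ΣĪ (holes subtracted) = 8.9159 in⁴.
Extreme fibre distance c = 3.1 in; S = I/c = 2.8761 in³.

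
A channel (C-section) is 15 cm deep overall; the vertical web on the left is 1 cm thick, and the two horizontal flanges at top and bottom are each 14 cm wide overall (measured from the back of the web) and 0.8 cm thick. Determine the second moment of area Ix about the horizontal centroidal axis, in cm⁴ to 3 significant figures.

Split into non-overlapping primitives; take the origin at the lower-left of the bounding box.
Web: 1 × 15, A = 15 cm², y = 7.5 cm, Ī = 281.25 cm⁴.
Top flange (beyond web): 13 × 0.8, A = 10.4 cm², y = 14.6 cm, Ī = 0.55467 cm⁴.
Bottom flange (beyond web): 13 × 0.8, A = 10.4 cm², y = 0.4 cm, Ī = 0.55467 cm⁴.
By symmetry the centroid is at mid-height, ȳ = 7.5 cm.
Transfer each piece to the horizontal centroidal axis using Ī + A·d² with d = y − 7.5:
  web: d = 0 cm → contributes +281.25 cm⁴
  top flange (beyond web): d = 7.1 cm → contributes +524.82 cm⁴
  bottom flange (beyond web): d = -7.1 cm → contributes +524.82 cm⁴
Total I = 1330.9 cm⁴.

Ix ≈ 1330 cm⁴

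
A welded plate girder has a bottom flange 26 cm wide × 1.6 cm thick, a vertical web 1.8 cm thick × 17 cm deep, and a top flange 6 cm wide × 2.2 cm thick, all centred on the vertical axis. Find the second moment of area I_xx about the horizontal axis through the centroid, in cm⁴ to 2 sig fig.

Break the section into simple shapes (no overlaps), measuring from the bottom-left corner of the bounding box.
Bottom plate: 26 × 1.6, A = 41.6 cm², y = 0.8 cm, Ī = 8.875 cm⁴.
Web plate: 1.8 × 17, A = 30.6 cm², y = 10.1 cm, Ī = 737 cm⁴.
Top plate: 6 × 2.2, A = 13.2 cm², y = 19.7 cm, Ī = 5.324 cm⁴.
Centroid: ȳ = ΣA·y / ΣA = 7.054 cm.
Transfer each piece to the horizontal axis through the centroid using Ī + A·d² with d = y − 7.054:
  bottom plate: d = -6.254 cm → contributes +1 636 cm⁴
  web plate: d = 3.046 cm → contributes +1 021 cm⁴
  top plate: d = 12.65 cm → contributes +2 116 cm⁴
Total I = 4 773 cm⁴.

I_xx ≈ 4800 cm⁴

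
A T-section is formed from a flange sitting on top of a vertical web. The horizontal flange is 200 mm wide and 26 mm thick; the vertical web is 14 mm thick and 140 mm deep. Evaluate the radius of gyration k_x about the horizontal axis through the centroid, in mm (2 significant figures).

Break the section into simple shapes (no overlaps), measuring from the bottom-left corner of the bounding box.
Flange: 200 × 26, A = 5 200 mm², y = 153 mm, Ī = 292 933 mm⁴.
Web: 14 × 140, A = 1 960 mm², y = 70 mm, Ī = 3 201 333 mm⁴.
Centroid: ȳ = ΣA·y / ΣA = 130.3 mm.
Transfer each piece to the horizontal axis through the centroid using Ī + A·d² with d = y − 130.3:
  flange: d = 22.72 mm → contributes +2 977 323 mm⁴
  web: d = -60.28 mm → contributes +10 323 185 mm⁴
Total I = 13 300 508 mm⁴.
Radius of gyration: k = √(I/A) = √(13 300 508 / 7 160) = 43.1 mm.

k_x ≈ 43 mm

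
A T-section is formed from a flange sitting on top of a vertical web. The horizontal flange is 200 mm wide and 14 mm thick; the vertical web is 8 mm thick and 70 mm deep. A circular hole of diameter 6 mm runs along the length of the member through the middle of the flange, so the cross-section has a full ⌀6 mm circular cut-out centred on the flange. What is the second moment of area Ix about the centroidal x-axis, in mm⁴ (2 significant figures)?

Split into non-overlapping primitives; take the origin at the lower-left of the bounding box.
Flange: 200 × 14, A = 2 800 mm², y = 77 mm, Ī = 45 733 mm⁴.
Web: 8 × 70, A = 560 mm², y = 35 mm, Ī = 228 667 mm⁴.
Hole (subtracted): ⌀6, A = 28.27 mm², y = 77 mm, Ī = 63.62 mm⁴.
Centroid: ȳ = ΣA·y / ΣA = 69.94 mm.
Transfer each piece to the centroidal x-axis using Ī + A·d² with d = y − 69.94:
  flange: d = 7.059 mm → contributes +185 272 mm⁴
  web: d = -34.94 mm → contributes +912 340 mm⁴
  hole: d = 7.059 mm → contributes −1 473 mm⁴
Total I = 1 096 139 mm⁴.

Ix ≈ 1.1 × 10⁶ mm⁴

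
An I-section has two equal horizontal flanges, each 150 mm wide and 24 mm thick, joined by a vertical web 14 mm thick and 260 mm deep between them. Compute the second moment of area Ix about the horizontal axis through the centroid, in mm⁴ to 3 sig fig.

Ix ≈ 1.66 × 10⁸ mm⁴

Treat the section as a set of non-overlapping primitives; coordinates are from the bounding-box lower-left.
Bottom flange: 150 × 24, A = 3 600 mm², y = 12 mm, Ī = 172 800 mm⁴.
Web: 14 × 260, A = 3 640 mm², y = 154 mm, Ī = 20 505 333 mm⁴.
Top flange: 150 × 24, A = 3 600 mm², y = 296 mm, Ī = 172 800 mm⁴.
By symmetry the centroid is at mid-height, ȳ = 154 mm.
Transfer each piece to the horizontal axis through the centroid using Ī + A·d² with d = y − 154:
  bottom flange: d = -142 mm → contributes +72 763 200 mm⁴
  web: d = 0 mm → contributes +20 505 333 mm⁴
  top flange: d = 142 mm → contributes +72 763 200 mm⁴
Total I = 166 031 733 mm⁴.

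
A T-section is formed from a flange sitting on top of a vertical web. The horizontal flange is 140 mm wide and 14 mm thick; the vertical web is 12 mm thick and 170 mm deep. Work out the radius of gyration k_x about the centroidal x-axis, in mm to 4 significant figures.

Split into non-overlapping primitives; take the origin at the lower-left of the bounding box.
Flange: 140 × 14, A = 1 960 mm², y = 177 mm, Ī = 32013.3 mm⁴.
Web: 12 × 170, A = 2 040 mm², y = 85 mm, Ī = 4 913 000 mm⁴.
Centroid: ȳ = ΣA·y / ΣA = 130.08 mm.
Transfer each piece to the centroidal x-axis using Ī + A·d² with d = y − 130.08:
  flange: d = 46.92 mm → contributes +4 346 927 mm⁴
  web: d = -45.08 mm → contributes +9 058 701 mm⁴
Total I = 13 405 628 mm⁴.
Radius of gyration: k = √(I/A) = √(13 405 628 / 4 000) = 57.8913 mm.

k_x ≈ 57.89 mm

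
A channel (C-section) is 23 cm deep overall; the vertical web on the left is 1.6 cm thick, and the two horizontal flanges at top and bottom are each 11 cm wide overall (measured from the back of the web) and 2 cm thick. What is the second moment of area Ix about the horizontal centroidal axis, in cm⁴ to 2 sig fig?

Split into non-overlapping primitives; take the origin at the lower-left of the bounding box.
Web: 1.6 × 23, A = 36.8 cm², y = 11.5 cm, Ī = 1 622 cm⁴.
Top flange (beyond web): 9.4 × 2, A = 18.8 cm², y = 22 cm, Ī = 6.267 cm⁴.
Bottom flange (beyond web): 9.4 × 2, A = 18.8 cm², y = 1 cm, Ī = 6.267 cm⁴.
By symmetry the centroid is at mid-height, ȳ = 11.5 cm.
Transfer each piece to the horizontal centroidal axis using Ī + A·d² with d = y − 11.5:
  web: d = 0 cm → contributes +1 622 cm⁴
  top flange (beyond web): d = 10.5 cm → contributes +2 079 cm⁴
  bottom flange (beyond web): d = -10.5 cm → contributes +2 079 cm⁴
Total I = 5 780 cm⁴.

Ix ≈ 5800 cm⁴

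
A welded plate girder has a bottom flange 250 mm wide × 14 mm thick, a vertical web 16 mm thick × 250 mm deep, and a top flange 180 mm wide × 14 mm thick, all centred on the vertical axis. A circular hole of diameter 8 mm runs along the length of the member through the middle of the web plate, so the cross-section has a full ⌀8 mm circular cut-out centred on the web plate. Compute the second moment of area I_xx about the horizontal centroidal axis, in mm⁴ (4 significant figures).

I_xx ≈ 1.241 × 10⁸ mm⁴

Break the section into simple shapes (no overlaps), measuring from the bottom-left corner of the bounding box.
Bottom plate: 250 × 14, A = 3 500 mm², y = 7 mm, Ī = 57166.7 mm⁴.
Web plate: 16 × 250, A = 4 000 mm², y = 139 mm, Ī = 20 833 333 mm⁴.
Top plate: 180 × 14, A = 2 520 mm², y = 271 mm, Ī = 41 160 mm⁴.
Hole (subtracted): ⌀8, A = 50.2655 mm², y = 139 mm, Ī = 201.062 mm⁴.
Centroid: ȳ = ΣA·y / ΣA = 126.025 mm.
Transfer each piece to the horizontal centroidal axis using Ī + A·d² with d = y − 126.025:
  bottom plate: d = -119.025 mm → contributes +49 641 269 mm⁴
  web plate: d = 12.9753 mm → contributes +21 506 764 mm⁴
  top plate: d = 144.975 mm → contributes +53 006 089 mm⁴
  hole: d = 12.9753 mm → contributes −8663.64 mm⁴
Total I = 124 145 458 mm⁴.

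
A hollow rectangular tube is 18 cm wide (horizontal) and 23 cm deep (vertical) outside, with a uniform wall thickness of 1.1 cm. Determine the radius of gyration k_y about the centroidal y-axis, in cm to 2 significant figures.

k_y ≈ 7.1 cm

Split into non-overlapping primitives; take the origin at the lower-left of the bounding box.
Outer rectangle: 18 × 23, A = 414 cm², x = 9 cm, Ī = 11 178 cm⁴.
Inner void (subtracted): 15.8 × 20.8, A = 328.6 cm², x = 9 cm, Ī = 6 837 cm⁴.
By symmetry the centroid is at mid-width, x̄ = 9 cm.
All pieces are centred on the centroidal y-axis, so I = ΣĪ (holes subtracted) = 4 341 cm⁴.
Radius of gyration: k = √(I/A) = √(4 341 / 85.36) = 7.131 cm.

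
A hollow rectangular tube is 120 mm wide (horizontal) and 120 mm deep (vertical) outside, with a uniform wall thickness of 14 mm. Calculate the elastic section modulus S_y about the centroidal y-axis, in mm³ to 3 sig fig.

S_y ≈ 1.89 × 10⁵ mm³

Break the section into simple shapes (no overlaps), measuring from the bottom-left corner of the bounding box.
Outer rectangle: 120 × 120, A = 14 400 mm², x = 60 mm, Ī = 17 280 000 mm⁴.
Inner void (subtracted): 92 × 92, A = 8 464 mm², x = 60 mm, Ī = 5 969 941 mm⁴.
By symmetry the centroid is at mid-width, x̄ = 60 mm.
All pieces are centred on the centroidal y-axis, so I = ΣĪ (holes subtracted) = 11 310 059 mm⁴.
Extreme fibre distance c = 60 mm; S = I/c = 188 501 mm³.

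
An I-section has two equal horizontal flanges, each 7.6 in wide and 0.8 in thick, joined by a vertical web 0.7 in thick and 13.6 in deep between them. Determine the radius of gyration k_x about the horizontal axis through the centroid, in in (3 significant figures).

k_x ≈ 5.99 in

Treat the section as a set of non-overlapping primitives; coordinates are from the bounding-box lower-left.
Bottom flange: 7.6 × 0.8, A = 6.08 in², y = 0.4 in, Ī = 0.32427 in⁴.
Web: 0.7 × 13.6, A = 9.52 in², y = 7.6 in, Ī = 146.73 in⁴.
Top flange: 7.6 × 0.8, A = 6.08 in², y = 14.8 in, Ī = 0.32427 in⁴.
By symmetry the centroid is at mid-height, ȳ = 7.6 in.
Transfer each piece to the horizontal axis through the centroid using Ī + A·d² with d = y − 7.6:
  bottom flange: d = -7.2 in → contributes +315.51 in⁴
  web: d = 0 in → contributes +146.73 in⁴
  top flange: d = 7.2 in → contributes +315.51 in⁴
Total I = 777.76 in⁴.
Radius of gyration: k = √(I/A) = √(777.76 / 21.68) = 5.9895 in.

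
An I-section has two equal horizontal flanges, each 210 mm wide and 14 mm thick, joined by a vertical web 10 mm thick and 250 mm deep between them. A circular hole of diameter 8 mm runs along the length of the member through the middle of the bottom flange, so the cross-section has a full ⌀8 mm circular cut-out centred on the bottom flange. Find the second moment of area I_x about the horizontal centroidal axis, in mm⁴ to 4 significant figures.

Decompose the section into non-overlapping parts with the origin at the bottom-left of its bounding rectangle.
Bottom flange: 210 × 14, A = 2 940 mm², y = 7 mm, Ī = 48 020 mm⁴.
Web: 10 × 250, A = 2 500 mm², y = 139 mm, Ī = 13 020 833 mm⁴.
Top flange: 210 × 14, A = 2 940 mm², y = 271 mm, Ī = 48 020 mm⁴.
Hole (subtracted): ⌀8, A = 50.2655 mm², y = 7 mm, Ī = 201.062 mm⁴.
Centroid: ȳ = ΣA·y / ΣA = 139.797 mm.
Transfer each piece to the horizontal centroidal axis using Ī + A·d² with d = y − 139.797:
  bottom flange: d = -132.797 mm → contributes +51 894 695 mm⁴
  web: d = -0.796549 mm → contributes +13 022 420 mm⁴
  top flange: d = 131.203 mm → contributes +50 658 196 mm⁴
  hole: d = -132.797 mm → contributes −886 629 mm⁴
Total I = 114 688 681 mm⁴.

I_x ≈ 1.147 × 10⁸ mm⁴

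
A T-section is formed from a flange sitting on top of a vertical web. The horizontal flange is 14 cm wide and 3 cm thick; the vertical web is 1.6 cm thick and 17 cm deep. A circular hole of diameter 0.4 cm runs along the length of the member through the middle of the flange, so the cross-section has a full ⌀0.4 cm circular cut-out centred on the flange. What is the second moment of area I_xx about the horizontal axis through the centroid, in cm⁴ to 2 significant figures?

I_xx ≈ 2300 cm⁴

Treat the section as a set of non-overlapping primitives; coordinates are from the bounding-box lower-left.
Flange: 14 × 3, A = 42 cm², y = 18.5 cm, Ī = 31.5 cm⁴.
Web: 1.6 × 17, A = 27.2 cm², y = 8.5 cm, Ī = 655.1 cm⁴.
Hole (subtracted): ⌀0.4, A = 0.1257 cm², y = 18.5 cm, Ī = 0.001257 cm⁴.
Centroid: ȳ = ΣA·y / ΣA = 14.56 cm.
Transfer each piece to the horizontal axis through the centroid using Ī + A·d² with d = y − 14.56:
  flange: d = 3.938 cm → contributes +682.8 cm⁴
  web: d = -6.062 cm → contributes +1 655 cm⁴
  hole: d = 3.938 cm → contributes −1.95 cm⁴
Total I = 2 335 cm⁴.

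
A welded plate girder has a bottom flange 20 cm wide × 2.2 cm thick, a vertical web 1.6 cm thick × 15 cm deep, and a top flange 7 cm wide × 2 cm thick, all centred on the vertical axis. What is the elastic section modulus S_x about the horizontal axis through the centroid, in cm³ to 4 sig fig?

S_x ≈ 309.4 cm³

Split into non-overlapping primitives; take the origin at the lower-left of the bounding box.
Bottom plate: 20 × 2.2, A = 44 cm², y = 1.1 cm, Ī = 17.7467 cm⁴.
Web plate: 1.6 × 15, A = 24 cm², y = 9.7 cm, Ī = 450 cm⁴.
Top plate: 7 × 2, A = 14 cm², y = 18.2 cm, Ī = 4.66667 cm⁴.
Centroid: ȳ = ΣA·y / ΣA = 6.53659 cm.
Transfer each piece to the horizontal axis through the centroid using Ī + A·d² with d = y − 6.53659:
  bottom plate: d = -5.43659 cm → contributes +1318.23 cm⁴
  web plate: d = 3.16341 cm → contributes +690.173 cm⁴
  top plate: d = 11.6634 cm → contributes +1909.16 cm⁴
Total I = 3917.56 cm⁴.
Extreme fibre distance c = 12.6634 cm; S = I/c = 309.361 cm³.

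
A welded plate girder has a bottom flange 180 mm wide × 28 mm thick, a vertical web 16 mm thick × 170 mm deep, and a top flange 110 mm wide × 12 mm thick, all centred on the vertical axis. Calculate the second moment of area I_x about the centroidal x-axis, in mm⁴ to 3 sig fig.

Treat the section as a set of non-overlapping primitives; coordinates are from the bounding-box lower-left.
Bottom plate: 180 × 28, A = 5 040 mm², y = 14 mm, Ī = 329 280 mm⁴.
Web plate: 16 × 170, A = 2 720 mm², y = 113 mm, Ī = 6 550 667 mm⁴.
Top plate: 110 × 12, A = 1 320 mm², y = 204 mm, Ī = 15 840 mm⁴.
Centroid: ȳ = ΣA·y / ΣA = 71.278 mm.
Transfer each piece to the centroidal x-axis using Ī + A·d² with d = y − 71.278:
  bottom plate: d = -57.278 mm → contributes +16 864 088 mm⁴
  web plate: d = 41.722 mm → contributes +11 285 545 mm⁴
  top plate: d = 132.72 mm → contributes +23 267 974 mm⁴
Total I = 51 417 607 mm⁴.

I_x ≈ 5.14 × 10⁷ mm⁴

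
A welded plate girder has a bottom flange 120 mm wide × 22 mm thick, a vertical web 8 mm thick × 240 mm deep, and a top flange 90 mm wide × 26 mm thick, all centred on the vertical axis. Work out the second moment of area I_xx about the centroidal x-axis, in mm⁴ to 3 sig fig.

I_xx ≈ 9.60 × 10⁷ mm⁴

Treat the section as a set of non-overlapping primitives; coordinates are from the bounding-box lower-left.
Bottom plate: 120 × 22, A = 2 640 mm², y = 11 mm, Ī = 106 480 mm⁴.
Web plate: 8 × 240, A = 1 920 mm², y = 142 mm, Ī = 9 216 000 mm⁴.
Top plate: 90 × 26, A = 2 340 mm², y = 275 mm, Ī = 131 820 mm⁴.
Centroid: ȳ = ΣA·y / ΣA = 136.98 mm.
Transfer each piece to the centroidal x-axis using Ī + A·d² with d = y − 136.98:
  bottom plate: d = -125.98 mm → contributes +42 007 551 mm⁴
  web plate: d = 5.0174 mm → contributes +9 264 334 mm⁴
  top plate: d = 138.02 mm → contributes +44 706 013 mm⁴
Total I = 95 977 898 mm⁴.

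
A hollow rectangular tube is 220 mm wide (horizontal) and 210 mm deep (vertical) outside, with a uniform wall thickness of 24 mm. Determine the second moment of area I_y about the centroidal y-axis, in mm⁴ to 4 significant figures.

Decompose the section into non-overlapping parts with the origin at the bottom-left of its bounding rectangle.
Outer rectangle: 220 × 210, A = 46 200 mm², x = 110 mm, Ī = 186 340 000 mm⁴.
Inner void (subtracted): 172 × 162, A = 27 864 mm², x = 110 mm, Ī = 68 694 048 mm⁴.
By symmetry the centroid is at mid-width, x̄ = 110 mm.
All pieces are centred on the centroidal y-axis, so I = ΣĪ (holes subtracted) = 117 645 952 mm⁴.

I_y ≈ 1.176 × 10⁸ mm⁴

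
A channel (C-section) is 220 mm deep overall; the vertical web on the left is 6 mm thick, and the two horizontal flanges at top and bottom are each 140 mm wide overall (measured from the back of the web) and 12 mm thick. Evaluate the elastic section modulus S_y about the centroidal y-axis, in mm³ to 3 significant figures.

S_y ≈ 1.08 × 10⁵ mm³

Treat the section as a set of non-overlapping primitives; coordinates are from the bounding-box lower-left.
Web: 6 × 220, A = 1 320 mm², x = 3 mm, Ī = 3 960 mm⁴.
Top flange (beyond web): 134 × 12, A = 1 608 mm², x = 73 mm, Ī = 2 406 104 mm⁴.
Bottom flange (beyond web): 134 × 12, A = 1 608 mm², x = 73 mm, Ī = 2 406 104 mm⁴.
Centroid: x̄ = ΣA·x / ΣA = 52.63 mm.
Transfer each piece to the centroidal y-axis using Ī + A·d² with d = x − 52.63:
  web: d = -49.63 mm → contributes +3 255 252 mm⁴
  top flange (beyond web): d = 20.37 mm → contributes +3 073 347 mm⁴
  bottom flange (beyond web): d = 20.37 mm → contributes +3 073 347 mm⁴
Total I = 9 401 946 mm⁴.
Extreme fibre distance c = 87.37 mm; S = I/c = 107 610 mm³.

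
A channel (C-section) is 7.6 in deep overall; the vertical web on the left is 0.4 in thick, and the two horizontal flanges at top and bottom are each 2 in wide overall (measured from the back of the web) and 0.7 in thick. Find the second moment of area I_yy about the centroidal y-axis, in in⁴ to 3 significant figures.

I_yy ≈ 1.81 in⁴

Treat the section as a set of non-overlapping primitives; coordinates are from the bounding-box lower-left.
Web: 0.4 × 7.6, A = 3.04 in², x = 0.2 in, Ī = 0.040533 in⁴.
Top flange (beyond web): 1.6 × 0.7, A = 1.12 in², x = 1.2 in, Ī = 0.23893 in⁴.
Bottom flange (beyond web): 1.6 × 0.7, A = 1.12 in², x = 1.2 in, Ī = 0.23893 in⁴.
Centroid: x̄ = ΣA·x / ΣA = 0.62424 in.
Transfer each piece to the centroidal y-axis using Ī + A·d² with d = x − 0.62424:
  web: d = -0.42424 in → contributes +0.58768 in⁴
  top flange (beyond web): d = 0.57576 in → contributes +0.61021 in⁴
  bottom flange (beyond web): d = 0.57576 in → contributes +0.61021 in⁴
Total I = 1.8081 in⁴.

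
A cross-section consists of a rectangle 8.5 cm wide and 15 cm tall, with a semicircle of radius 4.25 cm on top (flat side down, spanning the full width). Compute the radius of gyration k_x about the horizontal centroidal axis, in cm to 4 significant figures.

Split into non-overlapping primitives; take the origin at the lower-left of the bounding box.
Rectangular body: 8.5 × 15, A = 127.5 cm², y = 7.5 cm, Ī = 2390.63 cm⁴.
Semicircular cap: semicircle r = 4.25, A = 28.3725 cm², y = 16.8038 cm, Ī = 35.8086 cm⁴.
Centroid: ȳ = ΣA·y / ΣA = 9.19351 cm.
Transfer each piece to the horizontal centroidal axis using Ī + A·d² with d = y − 9.19351:
  rectangular body: d = -1.69351 cm → contributes +2756.29 cm⁴
  semicircular cap: d = 7.61025 cm → contributes +1679.03 cm⁴
Total I = 4435.32 cm⁴.
Radius of gyration: k = √(I/A) = √(4435.32 / 155.873) = 5.3343 cm.

k_x ≈ 5.334 cm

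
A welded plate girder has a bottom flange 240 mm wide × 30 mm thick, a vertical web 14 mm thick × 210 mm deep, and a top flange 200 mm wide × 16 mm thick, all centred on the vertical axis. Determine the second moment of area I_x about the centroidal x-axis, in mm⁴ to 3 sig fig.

Split into non-overlapping primitives; take the origin at the lower-left of the bounding box.
Bottom plate: 240 × 30, A = 7 200 mm², y = 15 mm, Ī = 540 000 mm⁴.
Web plate: 14 × 210, A = 2 940 mm², y = 135 mm, Ī = 10 804 500 mm⁴.
Top plate: 200 × 16, A = 3 200 mm², y = 248 mm, Ī = 68 267 mm⁴.
Centroid: ȳ = ΣA·y / ΣA = 97.339 mm.
Transfer each piece to the centroidal x-axis using Ī + A·d² with d = y − 97.339:
  bottom plate: d = -82.339 mm → contributes +49 353 718 mm⁴
  web plate: d = 37.661 mm → contributes +14 974 489 mm⁴
  top plate: d = 150.66 mm → contributes +72 704 388 mm⁴
Total I = 137 032 595 mm⁴.

I_x ≈ 1.37 × 10⁸ mm⁴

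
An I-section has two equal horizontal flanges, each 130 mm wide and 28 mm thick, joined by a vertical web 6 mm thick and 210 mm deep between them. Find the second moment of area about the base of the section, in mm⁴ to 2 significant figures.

I_base ≈ 2.6 × 10⁸ mm⁴

Treat the section as a set of non-overlapping primitives; coordinates are from the bounding-box lower-left.
Bottom flange: 130 × 28, A = 3 640 mm², y = 14 mm, Ī = 237 813 mm⁴.
Web: 6 × 210, A = 1 260 mm², y = 133 mm, Ī = 4 630 500 mm⁴.
Top flange: 130 × 28, A = 3 640 mm², y = 252 mm, Ī = 237 813 mm⁴.
Transfer each piece to the bottom edge using Ī + A·d² with d = y − 0:
  bottom flange: d = 14 mm → contributes +951 253 mm⁴
  web: d = 133 mm → contributes +26 918 640 mm⁴
  top flange: d = 252 mm → contributes +231 392 373 mm⁴
Total I = 259 262 267 mm⁴.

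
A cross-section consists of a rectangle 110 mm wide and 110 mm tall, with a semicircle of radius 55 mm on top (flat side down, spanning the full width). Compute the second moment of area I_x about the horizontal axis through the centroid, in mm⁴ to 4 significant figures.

Break the section into simple shapes (no overlaps), measuring from the bottom-left corner of the bounding box.
Rectangular body: 110 × 110, A = 12 100 mm², y = 55 mm, Ī = 12 200 833 mm⁴.
Semicircular cap: semicircle r = 55, A = 4751.66 mm², y = 133.343 mm, Ī = 1 004 345 mm⁴.
Centroid: ȳ = ΣA·y / ΣA = 77.0903 mm.
Transfer each piece to the horizontal axis through the centroid using Ī + A·d² with d = y − 77.0903:
  rectangular body: d = -22.0903 mm → contributes +18 105 398 mm⁴
  semicircular cap: d = 56.2524 mm → contributes +16 040 196 mm⁴
Total I = 34 145 595 mm⁴.

I_x ≈ 3.415 × 10⁷ mm⁴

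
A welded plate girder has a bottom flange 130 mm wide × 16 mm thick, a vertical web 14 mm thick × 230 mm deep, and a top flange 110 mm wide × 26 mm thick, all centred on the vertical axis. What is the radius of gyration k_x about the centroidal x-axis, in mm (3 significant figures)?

k_x ≈ 106 mm

Decompose the section into non-overlapping parts with the origin at the bottom-left of its bounding rectangle.
Bottom plate: 130 × 16, A = 2 080 mm², y = 8 mm, Ī = 44 373 mm⁴.
Web plate: 14 × 230, A = 3 220 mm², y = 131 mm, Ī = 14 194 833 mm⁴.
Top plate: 110 × 26, A = 2 860 mm², y = 259 mm, Ī = 161 113 mm⁴.
Centroid: ȳ = ΣA·y / ΣA = 144.51 mm.
Transfer each piece to the centroidal x-axis using Ī + A·d² with d = y − 144.51:
  bottom plate: d = -136.51 mm → contributes +38 805 021 mm⁴
  web plate: d = -13.51 mm → contributes +14 782 531 mm⁴
  top plate: d = 114.49 mm → contributes +37 650 008 mm⁴
Total I = 91 237 559 mm⁴.
Radius of gyration: k = √(I/A) = √(91 237 559 / 8 160) = 105.74 mm.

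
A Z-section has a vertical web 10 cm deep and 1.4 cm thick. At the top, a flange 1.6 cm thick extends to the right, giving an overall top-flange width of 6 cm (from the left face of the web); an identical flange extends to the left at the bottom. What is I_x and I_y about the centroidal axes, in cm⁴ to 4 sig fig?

Treat the section as a set of non-overlapping primitives; coordinates are from the bounding-box lower-left.
Web: 1.4 × 10, A = 14 cm², y = 5 cm, Ī = 116.667 cm⁴.
Top flange (beyond web): 4.6 × 1.6, A = 7.36 cm², y = 9.2 cm, Ī = 1.57013 cm⁴.
Bottom flange (beyond web): 4.6 × 1.6, A = 7.36 cm², y = 0.8 cm, Ī = 1.57013 cm⁴.
Centroid: ȳ = ΣA·y / ΣA = 5 cm.
Transfer each piece to the centroidal x-axis using Ī + A·d² with d = y − 5:
  web: d = 0 cm → contributes +116.667 cm⁴
  top flange (beyond web): d = 4.2 cm → contributes +131.401 cm⁴
  bottom flange (beyond web): d = -4.2 cm → contributes +131.401 cm⁴
Total I = 379.468 cm⁴.
For the y-axis: x̄ = 5.3 cm.
Repeating about the centroidal y-axis gives I_y = 160.723 cm⁴.

I_x ≈ 379.5 cm⁴, I_y ≈ 160.7 cm⁴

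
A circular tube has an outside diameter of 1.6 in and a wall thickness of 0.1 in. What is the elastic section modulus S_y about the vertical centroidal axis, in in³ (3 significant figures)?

Break the section into simple shapes (no overlaps), measuring from the bottom-left corner of the bounding box.
Outer circle: ⌀1.6, A = 2.0106 in², x = 0.8 in, Ī = 0.3217 in⁴.
Bore (subtracted): ⌀1.4, A = 1.5394 in², x = 0.8 in, Ī = 0.18857 in⁴.
By symmetry the centroid is at mid-width, x̄ = 0.8 in.
All pieces are centred on the vertical centroidal axis, so I = ΣĪ (holes subtracted) = 0.13312 in⁴.
Extreme fibre distance c = 0.8 in; S = I/c = 0.16641 in³.

S_y ≈ 0.166 in³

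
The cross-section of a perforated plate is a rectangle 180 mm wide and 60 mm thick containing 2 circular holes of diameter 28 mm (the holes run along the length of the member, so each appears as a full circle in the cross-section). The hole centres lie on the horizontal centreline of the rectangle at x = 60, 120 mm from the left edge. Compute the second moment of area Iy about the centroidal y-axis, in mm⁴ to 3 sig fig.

Treat the section as a set of non-overlapping primitives; coordinates are from the bounding-box lower-left.
Plate: 180 × 60, A = 10 800 mm², x = 90 mm, Ī = 29 160 000 mm⁴.
Hole 1 (subtracted): ⌀28, A = 615.75 mm², x = 60 mm, Ī = 30 172 mm⁴.
Hole 2 (subtracted): ⌀28, A = 615.75 mm², x = 120 mm, Ī = 30 172 mm⁴.
By symmetry the centroid is at mid-width, x̄ = 90 mm.
Transfer each piece to the centroidal y-axis using Ī + A·d² with d = x − 90:
  plate: d = 0 mm → contributes +29 160 000 mm⁴
  hole 1: d = -30 mm → contributes −584 349 mm⁴
  hole 2: d = 30 mm → contributes −584 349 mm⁴
Total I = 27 991 302 mm⁴.

Iy ≈ 2.80 × 10⁷ mm⁴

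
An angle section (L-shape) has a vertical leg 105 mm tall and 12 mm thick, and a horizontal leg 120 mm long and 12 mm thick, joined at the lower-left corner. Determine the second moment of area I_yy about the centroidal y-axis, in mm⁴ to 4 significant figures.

Break the section into simple shapes (no overlaps), measuring from the bottom-left corner of the bounding box.
Vertical leg: 12 × 105, A = 1 260 mm², x = 6 mm, Ī = 15 120 mm⁴.
Horizontal leg (remainder): 108 × 12, A = 1 296 mm², x = 66 mm, Ī = 1 259 712 mm⁴.
Centroid: x̄ = ΣA·x / ΣA = 36.4225 mm.
Transfer each piece to the centroidal y-axis using Ī + A·d² with d = x − 36.4225:
  vertical leg: d = -30.4225 mm → contributes +1 181 289 mm⁴
  horizontal leg (remainder): d = 29.5775 mm → contributes +2 393 487 mm⁴
Total I = 3 574 776 mm⁴.

I_yy ≈ 3.575 × 10⁶ mm⁴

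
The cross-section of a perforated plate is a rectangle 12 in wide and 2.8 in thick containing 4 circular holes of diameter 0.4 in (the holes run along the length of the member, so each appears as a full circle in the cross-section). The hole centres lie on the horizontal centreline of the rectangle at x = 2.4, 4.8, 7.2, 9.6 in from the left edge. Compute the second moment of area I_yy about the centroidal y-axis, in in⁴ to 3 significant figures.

Split into non-overlapping primitives; take the origin at the lower-left of the bounding box.
Plate: 12 × 2.8, A = 33.6 in², x = 6 in, Ī = 403.2 in⁴.
Hole 1 (subtracted): ⌀0.4, A = 0.12566 in², x = 2.4 in, Ī = 0.0012566 in⁴.
Hole 2 (subtracted): ⌀0.4, A = 0.12566 in², x = 4.8 in, Ī = 0.0012566 in⁴.
Hole 3 (subtracted): ⌀0.4, A = 0.12566 in², x = 7.2 in, Ī = 0.0012566 in⁴.
Hole 4 (subtracted): ⌀0.4, A = 0.12566 in², x = 9.6 in, Ī = 0.0012566 in⁴.
By symmetry the centroid is at mid-width, x̄ = 6 in.
Transfer each piece to the centroidal y-axis using Ī + A·d² with d = x − 6:
  plate: d = 0 in → contributes +403.2 in⁴
  hole 1: d = -3.6 in → contributes −1.6299 in⁴
  hole 2: d = -1.2 in → contributes −0.18221 in⁴
  hole 3: d = 1.2 in → contributes −0.18221 in⁴
  hole 4: d = 3.6 in → contributes −1.6299 in⁴
Total I = 399.58 in⁴.

I_yy ≈ 400 in⁴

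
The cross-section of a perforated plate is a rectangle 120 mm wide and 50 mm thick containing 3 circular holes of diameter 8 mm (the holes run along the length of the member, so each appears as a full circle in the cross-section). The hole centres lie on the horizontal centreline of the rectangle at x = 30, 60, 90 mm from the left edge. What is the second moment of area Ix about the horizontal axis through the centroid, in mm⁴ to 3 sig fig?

Treat the section as a set of non-overlapping primitives; coordinates are from the bounding-box lower-left.
Plate: 120 × 50, A = 6 000 mm², y = 25 mm, Ī = 1 250 000 mm⁴.
Hole 1 (subtracted): ⌀8, A = 50.265 mm², y = 25 mm, Ī = 201.06 mm⁴.
Hole 2 (subtracted): ⌀8, A = 50.265 mm², y = 25 mm, Ī = 201.06 mm⁴.
Hole 3 (subtracted): ⌀8, A = 50.265 mm², y = 25 mm, Ī = 201.06 mm⁴.
By symmetry the centroid is at mid-height, ȳ = 25 mm.
All pieces are centred on the horizontal axis through the centroid, so I = ΣĪ (holes subtracted) = 1 249 397 mm⁴.

Ix ≈ 1.25 × 10⁶ mm⁴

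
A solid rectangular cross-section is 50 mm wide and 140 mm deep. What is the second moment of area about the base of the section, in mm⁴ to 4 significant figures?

I_base ≈ 4.573 × 10⁷ mm⁴

The section: 50 × 140, A = 7 000 mm², y = 70 mm, Ī = 11 433 333 mm⁴.
Transfer it to the bottom edge using Ī + A·d² with d = y − 0:
  the section: d = 70 mm → contributes +45 733 333 mm⁴
Total I = 45 733 333 mm⁴.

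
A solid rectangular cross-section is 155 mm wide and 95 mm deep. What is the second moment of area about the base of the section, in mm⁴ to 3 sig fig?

The section: 155 × 95, A = 14 725 mm², y = 47.5 mm, Ī = 11 074 427 mm⁴.
Transfer it to the bottom edge using Ī + A·d² with d = y − 0:
  the section: d = 47.5 mm → contributes +44 297 708 mm⁴
Total I = 44 297 708 mm⁴.

I_base ≈ 4.43 × 10⁷ mm⁴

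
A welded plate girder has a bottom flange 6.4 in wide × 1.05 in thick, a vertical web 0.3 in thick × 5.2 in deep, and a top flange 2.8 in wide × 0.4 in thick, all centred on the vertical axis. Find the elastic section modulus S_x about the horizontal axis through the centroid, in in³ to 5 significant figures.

Split into non-overlapping primitives; take the origin at the lower-left of the bounding box.
Bottom plate: 6.4 × 1.05, A = 6.72 in², y = 0.525 in, Ī = 0.6174 in⁴.
Web plate: 0.3 × 5.2, A = 1.56 in², y = 3.65 in, Ī = 3.5152 in⁴.
Top plate: 2.8 × 0.4, A = 1.12 in², y = 6.45 in, Ī = 0.01493333 in⁴.
Centroid: ȳ = ΣA·y / ΣA = 1.749574 in.
Transfer each piece to the horizontal axis through the centroid using Ī + A·d² with d = y − 1.749574:
  bottom plate: d = -1.224574 in → contributes +10.6946 in⁴
  web plate: d = 1.900426 in → contributes +9.149323 in⁴
  top plate: d = 4.700426 in → contributes +24.76021 in⁴
Total I = 44.60413 in⁴.
Extreme fibre distance c = 4.900426 in; S = I/c = 9.102094 in³.

S_x ≈ 9.1021 in³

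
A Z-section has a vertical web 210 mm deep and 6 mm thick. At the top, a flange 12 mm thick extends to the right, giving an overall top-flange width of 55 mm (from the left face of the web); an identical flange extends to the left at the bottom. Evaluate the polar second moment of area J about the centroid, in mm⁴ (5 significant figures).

Break the section into simple shapes (no overlaps), measuring from the bottom-left corner of the bounding box.
Web: 6 × 210, A = 1 260 mm², y = 105 mm, Ī = 4 630 500 mm⁴.
Top flange (beyond web): 49 × 12, A = 588 mm², y = 204 mm, Ī = 7 056 mm⁴.
Bottom flange (beyond web): 49 × 12, A = 588 mm², y = 6 mm, Ī = 7 056 mm⁴.
Centroid: ȳ = ΣA·y / ΣA = 105 mm.
Transfer each piece to the centroidal x-axis using Ī + A·d² with d = y − 105:
  web: d = 0 mm → contributes +4 630 500 mm⁴
  top flange (beyond web): d = 99 mm → contributes +5 770 044 mm⁴
  bottom flange (beyond web): d = -99 mm → contributes +5 770 044 mm⁴
Total I = 16 170 588 mm⁴.
For the y-axis: x̄ = 52 mm.
Repeating about the centroidal y-axis gives I_y = 1 128 428 mm⁴.
Polar second moment: J = I_x + I_y = 17 299 016 mm⁴.

J ≈ 1.7299 × 10⁷ mm⁴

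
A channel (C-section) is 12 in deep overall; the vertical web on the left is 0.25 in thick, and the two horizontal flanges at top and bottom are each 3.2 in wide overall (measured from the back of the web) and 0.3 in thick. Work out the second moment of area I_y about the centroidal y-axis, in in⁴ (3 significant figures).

Treat the section as a set of non-overlapping primitives; coordinates are from the bounding-box lower-left.
Web: 0.25 × 12, A = 3 in², x = 0.125 in, Ī = 0.015625 in⁴.
Top flange (beyond web): 2.95 × 0.3, A = 0.885 in², x = 1.725 in, Ī = 0.64181 in⁴.
Bottom flange (beyond web): 2.95 × 0.3, A = 0.885 in², x = 1.725 in, Ī = 0.64181 in⁴.
Centroid: x̄ = ΣA·x / ΣA = 0.71871 in.
Transfer each piece to the centroidal y-axis using Ī + A·d² with d = x − 0.71871:
  web: d = -0.59371 in → contributes +1.0731 in⁴
  top flange (beyond web): d = 1.0063 in → contributes +1.538 in⁴
  bottom flange (beyond web): d = 1.0063 in → contributes +1.538 in⁴
Total I = 4.1491 in⁴.

I_y ≈ 4.15 in⁴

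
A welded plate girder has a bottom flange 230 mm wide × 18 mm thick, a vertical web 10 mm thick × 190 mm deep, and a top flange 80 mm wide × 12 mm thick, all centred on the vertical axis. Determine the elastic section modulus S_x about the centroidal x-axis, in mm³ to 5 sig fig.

S_x ≈ 2.8781 × 10⁵ mm³

Decompose the section into non-overlapping parts with the origin at the bottom-left of its bounding rectangle.
Bottom plate: 230 × 18, A = 4 140 mm², y = 9 mm, Ī = 111 780 mm⁴.
Web plate: 10 × 190, A = 1 900 mm², y = 113 mm, Ī = 5 715 833 mm⁴.
Top plate: 80 × 12, A = 960 mm², y = 214 mm, Ī = 11 520 mm⁴.
Centroid: ȳ = ΣA·y / ΣA = 65.34286 mm.
Transfer each piece to the centroidal x-axis using Ī + A·d² with d = y − 65.34286:
  bottom plate: d = -56.34286 mm → contributes +13 254 283 mm⁴
  web plate: d = 47.65714 mm → contributes +10 031 120 mm⁴
  top plate: d = 148.6571 mm → contributes +21 226 508 mm⁴
Total I = 44 511 910 mm⁴.
Extreme fibre distance c = 154.6571 mm; S = I/c = 287810.2 mm³.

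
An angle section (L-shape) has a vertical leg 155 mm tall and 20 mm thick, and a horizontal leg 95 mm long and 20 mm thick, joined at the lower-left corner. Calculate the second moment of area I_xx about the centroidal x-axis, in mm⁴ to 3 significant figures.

I_xx ≈ 1.09 × 10⁷ mm⁴

Split into non-overlapping primitives; take the origin at the lower-left of the bounding box.
Vertical leg: 20 × 155, A = 3 100 mm², y = 77.5 mm, Ī = 6 206 458 mm⁴.
Horizontal leg (remainder): 75 × 20, A = 1 500 mm², y = 10 mm, Ī = 50 000 mm⁴.
Centroid: ȳ = ΣA·y / ΣA = 55.489 mm.
Transfer each piece to the centroidal x-axis using Ī + A·d² with d = y − 55.489:
  vertical leg: d = 22.011 mm → contributes +7 708 341 mm⁴
  horizontal leg (remainder): d = -45.489 mm → contributes +3 153 891 mm⁴
Total I = 10 862 233 mm⁴.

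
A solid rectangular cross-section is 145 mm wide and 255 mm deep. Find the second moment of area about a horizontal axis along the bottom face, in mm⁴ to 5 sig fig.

The section: 145 × 255, A = 36 975 mm², y = 127.5 mm, Ī = 200 358 281 mm⁴.
Transfer it to a horizontal axis along the bottom face using Ī + A·d² with d = y − 0:
  the section: d = 127.5 mm → contributes +801 433 125 mm⁴
Total I = 801 433 125 mm⁴.

I_base ≈ 8.0143 × 10⁸ mm⁴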